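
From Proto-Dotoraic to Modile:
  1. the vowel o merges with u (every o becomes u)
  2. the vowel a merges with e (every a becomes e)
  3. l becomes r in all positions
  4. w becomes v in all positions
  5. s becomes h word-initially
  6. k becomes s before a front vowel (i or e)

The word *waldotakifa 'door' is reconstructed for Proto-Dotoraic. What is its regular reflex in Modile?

Modile: start from *waldotakifa.
  rule 1 (vowel merger): waldotakifa → waldutakifa
  rule 2 (vowel merger): waldutakifa → weldutekife
  rule 3 (unconditioned shift): weldutekife → werdutekife
  rule 4 (unconditioned shift): werdutekife → verdutekife
  rule 5: no change — verdutekife
  rule 6 (palatalisation): verdutekife → verdutesife
  ⇒ Modile verdutesife

verdutesife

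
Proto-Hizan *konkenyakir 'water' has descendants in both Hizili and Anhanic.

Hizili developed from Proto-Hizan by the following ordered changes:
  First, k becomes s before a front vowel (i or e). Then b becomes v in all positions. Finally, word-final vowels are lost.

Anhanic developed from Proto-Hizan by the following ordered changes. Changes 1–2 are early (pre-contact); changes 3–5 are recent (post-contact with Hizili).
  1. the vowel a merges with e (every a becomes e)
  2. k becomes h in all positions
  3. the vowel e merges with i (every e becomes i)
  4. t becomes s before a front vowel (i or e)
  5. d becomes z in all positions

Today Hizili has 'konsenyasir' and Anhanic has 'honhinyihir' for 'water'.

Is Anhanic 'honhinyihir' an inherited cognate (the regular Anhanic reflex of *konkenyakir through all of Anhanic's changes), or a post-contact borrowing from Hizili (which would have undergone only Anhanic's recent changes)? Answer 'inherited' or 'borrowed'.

inherited

If inherited, *konkenyakir would pass through all of Anhanic's changes:
Anhanic: start from *konkenyakir.
  rule 1 (vowel merger): konkenyakir → konkenyekir
  rule 2 (unconditioned shift): konkenyekir → honhenyehir
  rule 3 (vowel merger): honhenyehir → honhinyihir
  rule 4: no change — honhinyihir
  rule 5: no change — honhinyihir
  ⇒ Anhanic honhinyihir
If borrowed from Hizili 'konsenyasir' after the early changes, it would undergo only the recent ones:
  rule 3 (vowel merger): konsenyasir → konsinyasir
  rule 4 (palatalisation): no change (konsinyasir)
  rule 5 (unconditioned shift): no change (konsinyasir)
  ⇒ as a loan: konsinyasir
Anhanic 'honhinyihir' matches the inherited outcome exactly, so it is an inherited cognate, not a loan.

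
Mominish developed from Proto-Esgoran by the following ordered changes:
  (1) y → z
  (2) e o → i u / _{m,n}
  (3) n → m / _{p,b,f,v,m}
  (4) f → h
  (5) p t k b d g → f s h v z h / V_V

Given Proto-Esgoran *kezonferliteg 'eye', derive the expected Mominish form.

kezumherliseg

Mominish: start from *kezonferliteg.
  rule 1: no change — kezonferliteg
  rule 2 (pre-nasal raising): kezonferliteg → kezunferliteg
  rule 3 (nasal place assimilation): kezunferliteg → kezumferliteg
  rule 4 (unconditioned shift): kezumferliteg → kezumherliteg
  rule 5 (intervocalic lenition): kezumherliteg → kezumherliseg
  ⇒ Mominish kezumherliseg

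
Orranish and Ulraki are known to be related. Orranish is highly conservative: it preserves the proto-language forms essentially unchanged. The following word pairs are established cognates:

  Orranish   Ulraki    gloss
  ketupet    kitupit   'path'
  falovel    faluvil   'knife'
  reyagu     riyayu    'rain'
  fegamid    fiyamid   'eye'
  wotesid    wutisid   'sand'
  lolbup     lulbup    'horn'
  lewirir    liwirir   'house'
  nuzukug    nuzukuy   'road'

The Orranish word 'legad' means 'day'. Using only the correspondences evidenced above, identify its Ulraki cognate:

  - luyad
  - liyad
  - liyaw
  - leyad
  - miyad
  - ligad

liyad

ketupet ~ kitupit, falovel ~ faluvil — Orranish e corresponds to Ulraki i after a consonant, before a consonant other than r, m, n, p, b, f, v.
fegamid ~ fiyamid — Orranish g corresponds to Ulraki y between vowels (before a back vowel).
Applying these to Orranish 'legad':
  legad → ligad   (e→i after a consonant, before a consonant other than r, m, n, p, b, f, v)
  ligad → liyad   (g→y between vowels (before a back vowel))
So the Ulraki cognate is 'liyad'.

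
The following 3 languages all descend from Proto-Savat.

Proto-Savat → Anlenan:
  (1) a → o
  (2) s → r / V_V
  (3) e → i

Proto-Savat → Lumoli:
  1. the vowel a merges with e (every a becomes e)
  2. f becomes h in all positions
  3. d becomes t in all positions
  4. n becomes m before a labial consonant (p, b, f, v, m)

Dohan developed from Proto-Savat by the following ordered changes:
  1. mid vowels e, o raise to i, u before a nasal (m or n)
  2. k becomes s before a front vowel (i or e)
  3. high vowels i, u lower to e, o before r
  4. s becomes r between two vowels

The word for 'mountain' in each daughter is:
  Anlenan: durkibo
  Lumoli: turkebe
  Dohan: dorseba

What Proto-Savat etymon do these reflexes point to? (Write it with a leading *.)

*durkeba

Position 2: Anlenan has u, Lumoli has u, Dohan has o. Anlenan preserves u here (none of its changes turn any other segment into u), so the proto-segment is *u.
Position 7: Anlenan has o, Lumoli has e, Dohan has a. Dohan preserves a here (none of its changes turn any other segment into a), so the proto-segment is *a.
Position 1: Anlenan has d, Lumoli has t, Dohan has d. Anlenan preserves d here (none of its changes turn any other segment into d), so the proto-segment is *d.
Verify the candidate proto-form against each daughter:
Anlenan: *durkeba
  durkeba → durkebo   [vowel merger]
  durkebo (rule 2 does not apply)
  durkebo → durkibo   [vowel merger]
  giving Anlenan durkibo.
Lumoli: *durkeba
  durkeba → durkebe   [vowel merger]
  durkebe (rule 2 does not apply)
  durkebe → turkebe   [unconditioned shift]
  turkebe (rule 4 does not apply)
  giving Lumoli turkebe.
Dohan: start from *durkeba.
  rule 1: no change — durkeba
  rule 2 (palatalisation): durkeba → durseba
  rule 3 (pre-rhotic lowering): durseba → dorseba
  rule 4: no change — dorseba
  ⇒ Dohan dorseba
No other proto-form is consistent with every reflex, so the reconstruction is *durkeba.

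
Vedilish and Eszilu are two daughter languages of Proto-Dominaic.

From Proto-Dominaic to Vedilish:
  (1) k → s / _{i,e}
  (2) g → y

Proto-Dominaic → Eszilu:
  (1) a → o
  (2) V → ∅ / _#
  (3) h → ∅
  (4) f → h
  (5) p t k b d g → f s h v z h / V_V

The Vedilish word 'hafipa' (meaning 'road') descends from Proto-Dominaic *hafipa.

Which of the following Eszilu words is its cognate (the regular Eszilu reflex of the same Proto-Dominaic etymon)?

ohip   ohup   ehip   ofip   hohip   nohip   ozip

Eszilu: *hafipa > hofipo > hofip > ofip > ohip  (by vowel merger, apocope, h-loss, unconditioned shift)
Only 'ohip' matches the regular Eszilu development of *hafipa.

ohip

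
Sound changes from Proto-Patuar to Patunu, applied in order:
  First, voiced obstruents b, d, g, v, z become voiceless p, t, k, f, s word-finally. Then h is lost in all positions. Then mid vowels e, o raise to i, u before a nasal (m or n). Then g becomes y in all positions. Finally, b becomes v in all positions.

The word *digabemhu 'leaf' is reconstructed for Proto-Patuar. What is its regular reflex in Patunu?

Patunu: *digabemhu > digabemu > digabimu > diyabimu > diyavimu  (by h-loss, pre-nasal raising, unconditioned shift, unconditioned shift)

diyavimu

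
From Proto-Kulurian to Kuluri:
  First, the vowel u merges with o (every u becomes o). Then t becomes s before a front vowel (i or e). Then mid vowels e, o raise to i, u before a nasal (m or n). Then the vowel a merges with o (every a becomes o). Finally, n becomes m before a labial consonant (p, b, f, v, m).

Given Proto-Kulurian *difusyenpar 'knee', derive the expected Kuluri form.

Kuluri: start from *difusyenpar.
  rule 1 (vowel merger): difusyenpar → difosyenpar
  rule 2: no change — difosyenpar
  rule 3 (pre-nasal raising): difosyenpar → difosyinpar
  rule 4 (vowel merger): difosyinpar → difosyinpor
  rule 5 (nasal place assimilation): difosyinpor → difosyimpor
  ⇒ Kuluri difosyimpor

difosyimpor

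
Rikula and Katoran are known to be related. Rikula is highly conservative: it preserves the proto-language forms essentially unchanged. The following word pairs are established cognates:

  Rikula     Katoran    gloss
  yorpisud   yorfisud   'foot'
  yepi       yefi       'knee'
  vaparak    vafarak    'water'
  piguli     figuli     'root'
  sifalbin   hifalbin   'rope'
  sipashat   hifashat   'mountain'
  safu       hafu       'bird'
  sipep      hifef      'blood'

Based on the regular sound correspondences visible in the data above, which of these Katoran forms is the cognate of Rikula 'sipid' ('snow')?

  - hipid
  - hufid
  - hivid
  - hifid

hifid

sifalbin ~ hifalbin, sipashat ~ hifashat — Rikula s corresponds to Katoran h word-initially before a front vowel.
yepi ~ yefi — Rikula p corresponds to Katoran f between vowels (before a front vowel).
Applying these to Rikula 'sipid':
  sipid → hipid   (s→h word-initially before a front vowel)
  hipid → hifid   (p→f between vowels (before a front vowel))
So the Katoran cognate is 'hifid'.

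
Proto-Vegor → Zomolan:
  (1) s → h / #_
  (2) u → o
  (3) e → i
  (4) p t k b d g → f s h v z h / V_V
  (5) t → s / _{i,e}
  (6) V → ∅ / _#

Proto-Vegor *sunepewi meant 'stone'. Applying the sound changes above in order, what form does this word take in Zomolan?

Zomolan: start from *sunepewi.
  rule 1 (debuccalisation): sunepewi → hunepewi
  rule 2 (vowel merger): hunepewi → honepewi
  rule 3 (vowel merger): honepewi → honipiwi
  rule 4 (intervocalic lenition): honipiwi → honifiwi
  rule 5: no change — honifiwi
  rule 6 (apocope): honifiwi → honifiw
  ⇒ Zomolan honifiw

honifiw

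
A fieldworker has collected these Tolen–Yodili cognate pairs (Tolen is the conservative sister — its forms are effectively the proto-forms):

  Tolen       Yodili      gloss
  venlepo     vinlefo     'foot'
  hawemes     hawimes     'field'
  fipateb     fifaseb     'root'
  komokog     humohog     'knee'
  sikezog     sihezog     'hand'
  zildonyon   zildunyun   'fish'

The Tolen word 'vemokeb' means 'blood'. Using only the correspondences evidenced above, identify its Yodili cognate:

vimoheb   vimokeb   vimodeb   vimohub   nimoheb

vimoheb

hawemes ~ hawimes — Tolen e corresponds to Yodili i after a consonant, before a nasal.
sikezog ~ sihezog — Tolen k corresponds to Yodili h between vowels (before a front vowel).
Applying these to Tolen 'vemokeb':
  vemokeb → vimokeb   (e→i after a consonant, before a nasal)
  vimokeb → vimoheb   (k→h between vowels (before a front vowel))
So the Yodili cognate is 'vimoheb'.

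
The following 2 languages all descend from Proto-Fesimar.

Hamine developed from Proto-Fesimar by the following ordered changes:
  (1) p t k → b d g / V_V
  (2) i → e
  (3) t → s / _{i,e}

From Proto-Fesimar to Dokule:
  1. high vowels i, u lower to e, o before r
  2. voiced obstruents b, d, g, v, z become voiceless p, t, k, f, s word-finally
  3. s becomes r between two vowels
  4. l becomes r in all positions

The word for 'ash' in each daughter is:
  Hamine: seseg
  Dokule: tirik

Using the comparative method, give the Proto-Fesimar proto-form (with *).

Position 3: Hamine has s, Dokule has r. Taking the neighbouring segments as reconstructed: Hamine s can only go back to *s; Dokule r could go back to *s or *l — the one source consistent with every daughter is *s.
Position 2: Hamine has e, Dokule has i. Dokule preserves i here (none of its changes turn any other segment into i), so the proto-segment is *i.
This points to *tisig. Verify forward in each daughter:
Hamine: *tisig
  tisig (rule 1 does not apply)
  tisig → teseg   [vowel merger]
  teseg → seseg   [palatalisation]
  giving Hamine seseg.
Dokule: *tisig > tisik > tirik  (by final devoicing, rhotacism)
Only *tisig yields all of Hamine seseg, Dokule tirik.

*tisig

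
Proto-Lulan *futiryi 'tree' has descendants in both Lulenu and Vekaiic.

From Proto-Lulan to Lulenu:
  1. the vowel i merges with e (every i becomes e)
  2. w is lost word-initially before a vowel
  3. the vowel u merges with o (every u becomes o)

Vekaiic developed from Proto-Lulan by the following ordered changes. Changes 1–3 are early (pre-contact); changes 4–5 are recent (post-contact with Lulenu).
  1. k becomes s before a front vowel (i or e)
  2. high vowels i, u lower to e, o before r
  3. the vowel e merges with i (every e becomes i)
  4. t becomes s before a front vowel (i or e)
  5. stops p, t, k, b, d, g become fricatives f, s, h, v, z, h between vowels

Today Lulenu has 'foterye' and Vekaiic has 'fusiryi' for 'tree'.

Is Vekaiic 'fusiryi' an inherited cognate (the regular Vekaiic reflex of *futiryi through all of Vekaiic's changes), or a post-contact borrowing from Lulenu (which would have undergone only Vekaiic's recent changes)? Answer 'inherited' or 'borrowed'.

inherited

If inherited, *futiryi would pass through all of Vekaiic's changes:
Vekaiic: *futiryi > futeryi > futiryi > fusiryi  (by pre-rhotic lowering, vowel merger, palatalisation)
If borrowed from Lulenu 'foterye' after the early changes, it would undergo only the recent ones:
  rule 4 (palatalisation): foterye → foserye
  rule 5 (intervocalic lenition): no change (foserye)
  ⇒ as a loan: foserye
Vekaiic 'fusiryi' matches the inherited outcome exactly, so it is an inherited cognate, not a loan.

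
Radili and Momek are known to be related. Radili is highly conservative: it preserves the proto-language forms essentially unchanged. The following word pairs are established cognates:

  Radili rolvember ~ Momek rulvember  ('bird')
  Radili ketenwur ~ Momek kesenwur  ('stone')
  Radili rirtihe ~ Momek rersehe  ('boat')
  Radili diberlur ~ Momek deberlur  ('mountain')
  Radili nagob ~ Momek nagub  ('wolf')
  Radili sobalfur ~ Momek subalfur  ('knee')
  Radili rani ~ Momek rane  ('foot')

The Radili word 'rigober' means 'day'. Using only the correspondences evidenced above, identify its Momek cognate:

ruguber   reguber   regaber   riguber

reguber

rirtihe ~ rersehe — Radili i corresponds to Momek e after a consonant, before a consonant other than r, m, n, p, b, f, v.
nagob ~ nagub, sobalfur ~ subalfur — Radili o corresponds to Momek u after a consonant, before a labial obstruent.
Applying these to Radili 'rigober':
  rigober → regober   (i→e after a consonant, before a consonant other than r, m, n, p, b, f, v)
  regober → reguber   (o→u after a consonant, before a labial obstruent)
So the Momek cognate is 'reguber'.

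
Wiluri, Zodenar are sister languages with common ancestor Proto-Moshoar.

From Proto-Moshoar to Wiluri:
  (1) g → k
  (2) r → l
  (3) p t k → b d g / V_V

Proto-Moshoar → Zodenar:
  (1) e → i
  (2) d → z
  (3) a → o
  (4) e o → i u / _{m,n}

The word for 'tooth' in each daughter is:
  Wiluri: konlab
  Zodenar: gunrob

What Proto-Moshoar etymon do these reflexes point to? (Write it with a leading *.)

*gonrab

Position 2: Wiluri has o, Zodenar has u. Wiluri preserves o here (none of its changes turn any other segment into o), so the proto-segment is *o.
Position 4: Wiluri has l, Zodenar has r. Zodenar preserves r here (none of its changes turn any other segment into r), so the proto-segment is *r.
This points to *gonrab. Verify forward in each daughter:
Wiluri: *gonrab
  gonrab → konrab   [unconditioned shift]
  konrab → konlab   [unconditioned shift]
  konlab (rule 3 does not apply)
  giving Wiluri konlab.
Zodenar: start from *gonrab.
  rule 1: no change — gonrab
  rule 2: no change — gonrab
  rule 3 (vowel merger): gonrab → gonrob
  rule 4 (pre-nasal raising): gonrob → gunrob
  ⇒ Zodenar gunrob
Only *gonrab yields all of Wiluri konlab, Zodenar gunrob.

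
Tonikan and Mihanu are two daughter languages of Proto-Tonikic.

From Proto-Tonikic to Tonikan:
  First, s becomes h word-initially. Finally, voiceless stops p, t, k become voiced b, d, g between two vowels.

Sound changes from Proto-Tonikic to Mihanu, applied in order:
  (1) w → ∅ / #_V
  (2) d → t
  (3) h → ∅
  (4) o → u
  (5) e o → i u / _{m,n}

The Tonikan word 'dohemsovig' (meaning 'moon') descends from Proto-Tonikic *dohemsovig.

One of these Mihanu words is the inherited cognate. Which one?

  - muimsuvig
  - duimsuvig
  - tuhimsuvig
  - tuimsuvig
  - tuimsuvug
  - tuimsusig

tuimsuvig

Mihanu: *dohemsovig > tohemsovig > toemsovig > tuemsuvig > tuimsuvig  (by unconditioned shift, h-loss, vowel merger, pre-nasal raising)
The other candidates each miss or misapply at least one Mihanu change.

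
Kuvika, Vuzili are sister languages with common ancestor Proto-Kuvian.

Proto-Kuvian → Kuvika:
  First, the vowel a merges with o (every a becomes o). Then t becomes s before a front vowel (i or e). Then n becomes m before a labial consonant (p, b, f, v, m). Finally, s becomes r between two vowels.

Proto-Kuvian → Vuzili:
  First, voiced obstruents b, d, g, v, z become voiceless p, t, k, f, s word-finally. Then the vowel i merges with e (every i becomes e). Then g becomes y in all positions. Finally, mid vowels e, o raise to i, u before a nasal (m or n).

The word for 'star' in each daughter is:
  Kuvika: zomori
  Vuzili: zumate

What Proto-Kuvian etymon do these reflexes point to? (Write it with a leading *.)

Position 4: Kuvika has o, Vuzili has a. Vuzili preserves a here (none of its changes turn any other segment into a), so the proto-segment is *a.
Position 5: Kuvika has r, Vuzili has t. Taking the neighbouring segments as reconstructed: Kuvika r could go back to *t or *s or *r; Vuzili t can only go back to *t — the one source consistent with every daughter is *t.
Position 6: Kuvika has i, Vuzili has e. Kuvika preserves i here (none of its changes turn any other segment into i), so the proto-segment is *i.
This points to *zomati. Verify forward in each daughter:
Kuvika: *zomati > zomoti > zomosi > zomori  (by vowel merger, palatalisation, rhotacism)
Vuzili: start from *zomati.
  rule 1: no change — zomati
  rule 2 (vowel merger): zomati → zomate
  rule 3: no change — zomate
  rule 4 (pre-nasal raising): zomate → zumate
  ⇒ Vuzili zumate
No other proto-form is consistent with every reflex, so the reconstruction is *zomati.

*zomati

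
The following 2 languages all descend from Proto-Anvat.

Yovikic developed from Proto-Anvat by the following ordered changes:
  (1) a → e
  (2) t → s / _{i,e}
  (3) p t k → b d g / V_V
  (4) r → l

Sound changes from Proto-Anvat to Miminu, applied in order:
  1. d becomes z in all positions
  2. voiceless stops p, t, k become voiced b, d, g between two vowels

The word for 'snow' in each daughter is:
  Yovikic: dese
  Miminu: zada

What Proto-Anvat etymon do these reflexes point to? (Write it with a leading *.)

Position 2: Yovikic has e, Miminu has a. Miminu preserves a here (none of its changes turn any other segment into a), so the proto-segment is *a.
Position 4: Yovikic has e, Miminu has a. Miminu preserves a here (none of its changes turn any other segment into a), so the proto-segment is *a.
Position 1: Yovikic has d, Miminu has z. Taking the neighbouring segments as reconstructed: Yovikic d can only go back to *d; Miminu z could go back to *d or *z — the one source consistent with every daughter is *d.
Continuing position by position gives *data; check it forward:
Yovikic: start from *data.
  rule 1 (vowel merger): data → dete
  rule 2 (palatalisation): dete → dese
  rule 3: no change — dese
  rule 4: no change — dese
  ⇒ Yovikic dese
Miminu: *data > zata > zada  (by unconditioned shift, intervocalic voicing)
No other proto-form is consistent with every reflex, so the reconstruction is *data.

*data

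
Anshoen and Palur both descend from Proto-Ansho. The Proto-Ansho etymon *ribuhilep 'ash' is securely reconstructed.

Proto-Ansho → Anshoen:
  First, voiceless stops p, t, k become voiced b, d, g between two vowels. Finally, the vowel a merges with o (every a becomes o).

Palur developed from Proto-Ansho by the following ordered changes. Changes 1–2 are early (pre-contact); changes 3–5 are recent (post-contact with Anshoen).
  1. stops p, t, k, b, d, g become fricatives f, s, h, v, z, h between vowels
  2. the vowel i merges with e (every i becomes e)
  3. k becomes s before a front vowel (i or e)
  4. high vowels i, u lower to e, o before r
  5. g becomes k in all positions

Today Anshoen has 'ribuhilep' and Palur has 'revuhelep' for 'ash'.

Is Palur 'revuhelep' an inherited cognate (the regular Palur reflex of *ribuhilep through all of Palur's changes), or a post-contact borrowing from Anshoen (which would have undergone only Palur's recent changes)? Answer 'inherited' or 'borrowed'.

If inherited, *ribuhilep would pass through all of Palur's changes:
Palur: *ribuhilep > rivuhilep > revuhelep  (by intervocalic lenition, vowel merger)
If borrowed from Anshoen 'ribuhilep' after the early changes, it would undergo only the recent ones:
  rule 3 (palatalisation): no change (ribuhilep)
  rule 4 (pre-rhotic lowering): no change (ribuhilep)
  rule 5 (unconditioned shift): no change (ribuhilep)
  ⇒ as a loan: ribuhilep
Palur 'revuhelep' matches the inherited outcome exactly, so it is an inherited cognate, not a loan.

inherited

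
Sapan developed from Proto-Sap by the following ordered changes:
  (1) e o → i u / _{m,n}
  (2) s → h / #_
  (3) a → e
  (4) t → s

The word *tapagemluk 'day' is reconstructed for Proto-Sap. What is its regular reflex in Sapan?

sepegimluk

Sapan: start from *tapagemluk.
  rule 1 (pre-nasal raising): tapagemluk → tapagimluk
  rule 2: no change — tapagimluk
  rule 3 (vowel merger): tapagimluk → tepegimluk
  rule 4 (unconditioned shift): tepegimluk → sepegimluk
  ⇒ Sapan sepegimluk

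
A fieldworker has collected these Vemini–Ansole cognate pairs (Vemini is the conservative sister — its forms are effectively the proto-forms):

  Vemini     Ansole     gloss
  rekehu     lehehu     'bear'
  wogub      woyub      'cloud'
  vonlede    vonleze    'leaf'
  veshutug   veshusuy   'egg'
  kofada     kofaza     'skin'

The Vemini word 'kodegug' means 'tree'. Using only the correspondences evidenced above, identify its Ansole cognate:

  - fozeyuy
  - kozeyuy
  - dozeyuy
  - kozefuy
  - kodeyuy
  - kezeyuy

vonlede ~ vonleze — Vemini d corresponds to Ansole z between vowels (before a front vowel).
wogub ~ woyub — Vemini g corresponds to Ansole y between vowels (before a back vowel).
veshutug ~ veshusuy — Vemini g corresponds to Ansole y word-finally.
Applying these to Vemini 'kodegug':
  kodegug → kozegug   (d→z between vowels (before a front vowel))
  kozegug → kozeyug   (g→y between vowels (before a back vowel))
  kozeyug → kozeyuy   (g→y word-finally)
So the Ansole cognate is 'kozeyuy'.

kozeyuy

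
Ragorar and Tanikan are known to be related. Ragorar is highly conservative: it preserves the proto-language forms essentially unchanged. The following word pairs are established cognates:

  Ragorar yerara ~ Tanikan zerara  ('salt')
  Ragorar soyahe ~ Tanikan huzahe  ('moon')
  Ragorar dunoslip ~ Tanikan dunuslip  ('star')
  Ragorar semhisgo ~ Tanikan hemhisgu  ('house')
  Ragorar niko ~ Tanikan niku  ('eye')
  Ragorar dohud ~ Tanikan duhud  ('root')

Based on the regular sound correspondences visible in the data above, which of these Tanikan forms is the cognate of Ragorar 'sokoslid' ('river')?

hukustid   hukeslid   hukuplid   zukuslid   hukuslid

soyahe ~ huzahe — Ragorar s corresponds to Tanikan h word-initially before a back vowel.
soyahe ~ huzahe, dunoslip ~ dunuslip — Ragorar o corresponds to Tanikan u after a consonant, before a consonant other than r, m, n, p, b, f, v.
Applying these to Ragorar 'sokoslid':
  sokoslid → hokoslid   (s→h word-initially before a back vowel)
  hokoslid → hukoslid   (o→u after a consonant, before a consonant other than r, m, n, p, b, f, v)
  hukoslid → hukuslid   (o→u after a consonant, before a consonant other than r, m, n, p, b, f, v)
So the Tanikan cognate is 'hukuslid'.

hukuslid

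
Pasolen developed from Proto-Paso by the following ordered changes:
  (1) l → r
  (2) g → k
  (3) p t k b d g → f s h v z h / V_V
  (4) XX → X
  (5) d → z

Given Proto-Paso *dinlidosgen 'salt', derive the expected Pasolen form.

zinrizosken

Pasolen: *dinlidosgen > dinridosgen > dinridosken > dinrizosken > zinrizosken  (by unconditioned shift, unconditioned shift, intervocalic lenition, unconditioned shift)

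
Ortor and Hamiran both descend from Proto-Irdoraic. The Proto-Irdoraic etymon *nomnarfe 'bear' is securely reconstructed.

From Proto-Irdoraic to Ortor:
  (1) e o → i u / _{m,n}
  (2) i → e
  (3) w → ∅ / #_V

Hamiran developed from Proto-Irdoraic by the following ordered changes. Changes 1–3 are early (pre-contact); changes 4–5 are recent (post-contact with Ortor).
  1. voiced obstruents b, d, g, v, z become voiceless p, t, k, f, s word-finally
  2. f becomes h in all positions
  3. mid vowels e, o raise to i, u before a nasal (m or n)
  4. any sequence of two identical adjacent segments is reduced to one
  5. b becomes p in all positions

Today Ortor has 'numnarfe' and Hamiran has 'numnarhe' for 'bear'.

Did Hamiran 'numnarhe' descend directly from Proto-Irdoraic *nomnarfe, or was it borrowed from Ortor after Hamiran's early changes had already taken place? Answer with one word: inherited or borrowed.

If inherited, *nomnarfe would pass through all of Hamiran's changes:
Hamiran: *nomnarfe
  nomnarfe (rule 1 does not apply)
  nomnarfe → nomnarhe   [unconditioned shift]
  nomnarhe → numnarhe   [pre-nasal raising]
  numnarhe (rule 4 does not apply)
  numnarhe (rule 5 does not apply)
  giving Hamiran numnarhe.
If borrowed from Ortor 'numnarfe' after the early changes, it would undergo only the recent ones:
  rule 4 (degemination): no change (numnarfe)
  rule 5 (unconditioned shift): no change (numnarfe)
  ⇒ as a loan: numnarfe
Hamiran 'numnarhe' matches the inherited outcome exactly, so it is an inherited cognate, not a loan.

inherited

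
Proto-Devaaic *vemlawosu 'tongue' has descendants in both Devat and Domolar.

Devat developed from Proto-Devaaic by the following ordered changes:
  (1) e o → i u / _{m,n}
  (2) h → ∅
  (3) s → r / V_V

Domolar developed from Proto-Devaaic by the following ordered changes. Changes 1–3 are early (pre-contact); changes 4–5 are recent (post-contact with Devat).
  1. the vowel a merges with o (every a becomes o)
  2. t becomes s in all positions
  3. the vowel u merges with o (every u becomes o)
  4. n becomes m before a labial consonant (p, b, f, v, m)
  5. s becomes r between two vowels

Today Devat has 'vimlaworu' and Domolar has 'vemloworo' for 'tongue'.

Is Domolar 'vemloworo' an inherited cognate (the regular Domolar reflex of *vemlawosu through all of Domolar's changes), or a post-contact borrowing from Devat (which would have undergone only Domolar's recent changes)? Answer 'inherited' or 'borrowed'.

If inherited, *vemlawosu would pass through all of Domolar's changes:
Domolar: *vemlawosu > vemlowosu > vemlowoso > vemloworo  (by vowel merger, vowel merger, rhotacism)
If borrowed from Devat 'vimlaworu' after the early changes, it would undergo only the recent ones:
  rule 4 (nasal place assimilation): no change (vimlaworu)
  rule 5 (rhotacism): no change (vimlaworu)
  ⇒ as a loan: vimlaworu
Domolar 'vemloworo' matches the inherited outcome exactly, so it is an inherited cognate, not a loan.

inherited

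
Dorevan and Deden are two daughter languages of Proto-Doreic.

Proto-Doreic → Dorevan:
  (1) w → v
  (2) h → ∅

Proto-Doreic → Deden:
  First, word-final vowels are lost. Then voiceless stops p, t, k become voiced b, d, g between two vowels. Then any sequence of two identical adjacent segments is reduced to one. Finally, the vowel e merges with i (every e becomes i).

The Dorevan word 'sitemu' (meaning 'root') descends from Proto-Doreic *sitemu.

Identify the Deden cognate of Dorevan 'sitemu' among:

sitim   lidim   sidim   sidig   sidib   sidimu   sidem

sidim

Deden: start from *sitemu.
  rule 1 (apocope): sitemu → sitem
  rule 2 (intervocalic voicing): sitem → sidem
  rule 3: no change — sidem
  rule 4 (vowel merger): sidem → sidim
  ⇒ Deden sidim
Only 'sidim' matches the regular Deden development of *sitemu.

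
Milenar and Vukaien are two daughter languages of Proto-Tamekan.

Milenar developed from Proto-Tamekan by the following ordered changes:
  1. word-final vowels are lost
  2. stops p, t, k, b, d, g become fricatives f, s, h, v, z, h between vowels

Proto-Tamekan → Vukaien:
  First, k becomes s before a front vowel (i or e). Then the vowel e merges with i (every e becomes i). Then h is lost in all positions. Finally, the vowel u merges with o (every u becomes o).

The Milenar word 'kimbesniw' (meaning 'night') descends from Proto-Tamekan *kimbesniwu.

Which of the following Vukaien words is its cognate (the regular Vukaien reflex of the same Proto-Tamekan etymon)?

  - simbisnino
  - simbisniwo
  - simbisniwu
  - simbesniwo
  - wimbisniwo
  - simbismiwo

Vukaien: start from *kimbesniwu.
  rule 1 (palatalisation): kimbesniwu → simbesniwu
  rule 2 (vowel merger): simbesniwu → simbisniwu
  rule 3: no change — simbisniwu
  rule 4 (vowel merger): simbisniwu → simbisniwo
  ⇒ Vukaien simbisniwo
Among the options, 'simbisniwo' alone shows every Vukaien change applied in order.

simbisniwo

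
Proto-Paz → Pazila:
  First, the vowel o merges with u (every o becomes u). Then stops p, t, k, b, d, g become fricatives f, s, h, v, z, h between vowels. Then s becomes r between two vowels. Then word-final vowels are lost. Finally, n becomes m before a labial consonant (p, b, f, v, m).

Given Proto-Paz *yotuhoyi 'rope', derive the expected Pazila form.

Pazila: *yotuhoyi
  yotuhoyi → yutuhuyi   [vowel merger]
  yutuhuyi → yusuhuyi   [intervocalic lenition]
  yusuhuyi → yuruhuyi   [rhotacism]
  yuruhuyi → yuruhuy   [apocope]
  yuruhuy (rule 5 does not apply)
  giving Pazila yuruhuy.

yuruhuy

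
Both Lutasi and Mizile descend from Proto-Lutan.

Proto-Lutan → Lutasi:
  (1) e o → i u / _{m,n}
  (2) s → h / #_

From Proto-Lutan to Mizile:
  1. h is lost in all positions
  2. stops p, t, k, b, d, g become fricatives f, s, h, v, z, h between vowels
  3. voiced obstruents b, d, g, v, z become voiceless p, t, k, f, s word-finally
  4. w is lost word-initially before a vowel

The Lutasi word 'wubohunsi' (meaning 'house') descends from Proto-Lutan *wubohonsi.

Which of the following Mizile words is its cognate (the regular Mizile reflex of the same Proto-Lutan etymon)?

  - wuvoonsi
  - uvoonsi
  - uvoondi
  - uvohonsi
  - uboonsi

uvoonsi

Mizile: start from *wubohonsi.
  rule 1 (h-loss): wubohonsi → wuboonsi
  rule 2 (intervocalic lenition): wuboonsi → wuvoonsi
  rule 3: no change — wuvoonsi
  rule 4 (glide loss): wuvoonsi → uvoonsi
  ⇒ Mizile uvoonsi
Only 'uvoonsi' matches the regular Mizile development of *wubohonsi.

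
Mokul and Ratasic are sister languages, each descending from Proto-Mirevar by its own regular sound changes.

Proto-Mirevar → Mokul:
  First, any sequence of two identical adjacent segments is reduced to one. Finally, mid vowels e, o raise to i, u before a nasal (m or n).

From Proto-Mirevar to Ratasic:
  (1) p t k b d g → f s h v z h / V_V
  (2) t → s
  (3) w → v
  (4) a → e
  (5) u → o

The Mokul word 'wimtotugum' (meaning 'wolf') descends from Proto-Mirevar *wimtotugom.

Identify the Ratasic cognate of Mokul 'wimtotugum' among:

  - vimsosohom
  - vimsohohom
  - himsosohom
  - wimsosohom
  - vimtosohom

vimsosohom

Ratasic: *wimtotugom
  wimtotugom → wimtosuhom   [intervocalic lenition]
  wimtosuhom → wimsosuhom   [unconditioned shift]
  wimsosuhom → vimsosuhom   [unconditioned shift]
  vimsosuhom (rule 4 does not apply)
  vimsosuhom → vimsosohom   [vowel merger]
  giving Ratasic vimsosohom.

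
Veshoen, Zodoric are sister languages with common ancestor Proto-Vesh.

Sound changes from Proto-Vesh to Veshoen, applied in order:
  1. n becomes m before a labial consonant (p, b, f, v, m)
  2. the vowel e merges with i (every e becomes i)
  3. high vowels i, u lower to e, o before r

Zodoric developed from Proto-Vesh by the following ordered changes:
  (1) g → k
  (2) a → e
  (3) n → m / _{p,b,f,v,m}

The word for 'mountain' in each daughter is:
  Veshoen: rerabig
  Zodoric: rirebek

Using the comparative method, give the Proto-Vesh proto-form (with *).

*rirabeg

Position 7: Veshoen has g, Zodoric has k. Veshoen preserves g here (none of its changes turn any other segment into g), so the proto-segment is *g.
Position 4: Veshoen has a, Zodoric has e. Veshoen preserves a here (none of its changes turn any other segment into a), so the proto-segment is *a.
Verify the candidate proto-form against each daughter:
Veshoen: *rirabeg > rirabig > rerabig  (by vowel merger, pre-rhotic lowering)
Zodoric: start from *rirabeg.
  rule 1 (unconditioned shift): rirabeg → rirabek
  rule 2 (vowel merger): rirabek → rirebek
  rule 3: no change — rirebek
  ⇒ Zodoric rirebek
No other proto-form is consistent with every reflex, so the reconstruction is *rirabeg.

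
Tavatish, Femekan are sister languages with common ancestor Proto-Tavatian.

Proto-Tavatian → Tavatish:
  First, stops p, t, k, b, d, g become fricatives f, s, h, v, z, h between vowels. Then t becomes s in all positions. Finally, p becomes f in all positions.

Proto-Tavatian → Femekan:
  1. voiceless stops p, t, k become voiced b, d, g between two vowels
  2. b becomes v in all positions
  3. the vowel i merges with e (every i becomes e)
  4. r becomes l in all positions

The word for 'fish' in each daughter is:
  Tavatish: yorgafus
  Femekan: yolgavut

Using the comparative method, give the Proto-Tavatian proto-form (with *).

Position 8: Tavatish has s, Femekan has t. Femekan preserves t here (none of its changes turn any other segment into t), so the proto-segment is *t.
Position 6: Tavatish has f, Femekan has v. Taking the neighbouring segments as reconstructed: Tavatish f could go back to *p or *f; Femekan v could go back to *p or *b or *v — the one source consistent with every daughter is *p.
Position 3: Tavatish has r, Femekan has l. Tavatish preserves r here (none of its changes turn any other segment into r), so the proto-segment is *r.
Continuing position by position gives *yorgaput; check it forward:
Tavatish: start from *yorgaput.
  rule 1 (intervocalic lenition): yorgaput → yorgafut
  rule 2 (unconditioned shift): yorgafut → yorgafus
  rule 3: no change — yorgafus
  ⇒ Tavatish yorgafus
Femekan: start from *yorgaput.
  rule 1 (intervocalic voicing): yorgaput → yorgabut
  rule 2 (unconditioned shift): yorgabut → yorgavut
  rule 3: no change — yorgavut
  rule 4 (unconditioned shift): yorgavut → yolgavut
  ⇒ Femekan yolgavut
No other proto-form is consistent with every reflex, so the reconstruction is *yorgaput.

*yorgaput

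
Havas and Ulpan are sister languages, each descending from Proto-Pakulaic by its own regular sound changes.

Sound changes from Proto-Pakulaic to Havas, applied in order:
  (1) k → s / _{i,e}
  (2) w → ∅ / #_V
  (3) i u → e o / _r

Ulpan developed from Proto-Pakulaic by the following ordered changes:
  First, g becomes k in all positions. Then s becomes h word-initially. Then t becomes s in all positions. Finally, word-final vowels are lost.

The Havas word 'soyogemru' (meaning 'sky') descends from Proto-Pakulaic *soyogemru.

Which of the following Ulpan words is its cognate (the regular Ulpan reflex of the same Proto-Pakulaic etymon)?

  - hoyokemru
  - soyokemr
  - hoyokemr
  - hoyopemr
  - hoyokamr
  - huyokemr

hoyokemr

Ulpan: *soyogemru
  soyogemru → soyokemru   [unconditioned shift]
  soyokemru → hoyokemru   [debuccalisation]
  hoyokemru (rule 3 does not apply)
  hoyokemru → hoyokemr   [apocope]
  giving Ulpan hoyokemr.
The other candidates each miss or misapply at least one Ulpan change.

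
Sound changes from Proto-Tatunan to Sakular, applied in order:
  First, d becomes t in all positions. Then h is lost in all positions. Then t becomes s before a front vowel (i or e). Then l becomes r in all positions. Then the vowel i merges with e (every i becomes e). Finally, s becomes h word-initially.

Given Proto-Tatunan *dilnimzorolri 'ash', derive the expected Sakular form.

Sakular: start from *dilnimzorolri.
  rule 1 (unconditioned shift): dilnimzorolri → tilnimzorolri
  rule 2: no change — tilnimzorolri
  rule 3 (palatalisation): tilnimzorolri → silnimzorolri
  rule 4 (unconditioned shift): silnimzorolri → sirnimzororri
  rule 5 (vowel merger): sirnimzororri → sernemzororre
  rule 6 (debuccalisation): sernemzororre → hernemzororre
  ⇒ Sakular hernemzororre

hernemzororre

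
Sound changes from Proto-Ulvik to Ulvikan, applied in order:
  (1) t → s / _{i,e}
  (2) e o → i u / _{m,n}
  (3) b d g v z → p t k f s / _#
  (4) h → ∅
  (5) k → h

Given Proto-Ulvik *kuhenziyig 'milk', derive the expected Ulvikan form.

huinziyih

Ulvikan: start from *kuhenziyig.
  rule 1: no change — kuhenziyig
  rule 2 (pre-nasal raising): kuhenziyig → kuhinziyig
  rule 3 (final devoicing): kuhinziyig → kuhinziyik
  rule 4 (h-loss): kuhinziyik → kuinziyik
  rule 5 (unconditioned shift): kuinziyik → huinziyih
  ⇒ Ulvikan huinziyih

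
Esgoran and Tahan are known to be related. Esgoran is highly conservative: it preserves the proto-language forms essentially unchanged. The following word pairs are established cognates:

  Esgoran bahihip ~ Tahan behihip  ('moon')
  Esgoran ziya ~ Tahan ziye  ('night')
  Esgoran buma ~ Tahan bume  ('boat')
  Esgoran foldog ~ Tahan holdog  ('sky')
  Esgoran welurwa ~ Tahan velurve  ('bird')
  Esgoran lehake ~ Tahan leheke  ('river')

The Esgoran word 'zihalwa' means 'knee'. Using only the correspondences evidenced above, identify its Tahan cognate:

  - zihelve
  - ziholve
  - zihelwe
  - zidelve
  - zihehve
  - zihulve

zihelve

bahihip ~ behihip, lehake ~ leheke — Esgoran a corresponds to Tahan e after a consonant, before a consonant other than r, m, n, p, b, f, v.
welurwa ~ velurve — Esgoran w corresponds to Tahan v after a consonant, before a back vowel.
ziya ~ ziye, buma ~ bume — Esgoran a corresponds to Tahan e word-finally.
Applying these to Esgoran 'zihalwa':
  zihalwa → zihelwa   (a→e after a consonant, before a consonant other than r, m, n, p, b, f, v)
  zihelwa → zihelva   (w→v after a consonant, before a back vowel)
  zihelva → zihelve   (a→e word-finally)
So the Tahan cognate is 'zihelve'.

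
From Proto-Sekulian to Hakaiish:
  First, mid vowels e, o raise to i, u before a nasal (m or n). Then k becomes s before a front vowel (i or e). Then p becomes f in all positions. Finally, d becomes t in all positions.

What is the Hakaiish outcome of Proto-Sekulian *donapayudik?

Hakaiish: *donapayudik
  donapayudik → dunapayudik   [pre-nasal raising]
  dunapayudik (rule 2 does not apply)
  dunapayudik → dunafayudik   [unconditioned shift]
  dunafayudik → tunafayutik   [unconditioned shift]
  giving Hakaiish tunafayutik.

tunafayutik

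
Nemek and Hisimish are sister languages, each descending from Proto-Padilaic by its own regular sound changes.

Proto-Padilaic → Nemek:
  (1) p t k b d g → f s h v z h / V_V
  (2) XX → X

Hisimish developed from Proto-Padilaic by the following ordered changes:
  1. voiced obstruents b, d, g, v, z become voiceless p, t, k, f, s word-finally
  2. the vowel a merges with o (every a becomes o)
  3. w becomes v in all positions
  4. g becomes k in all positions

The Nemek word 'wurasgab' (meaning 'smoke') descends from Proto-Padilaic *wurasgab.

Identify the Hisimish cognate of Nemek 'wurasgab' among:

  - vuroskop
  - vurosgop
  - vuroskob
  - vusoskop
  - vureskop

Hisimish: start from *wurasgab.
  rule 1 (final devoicing): wurasgab → wurasgap
  rule 2 (vowel merger): wurasgap → wurosgop
  rule 3 (unconditioned shift): wurosgop → vurosgop
  rule 4 (unconditioned shift): vurosgop → vuroskop
  ⇒ Hisimish vuroskop
Only 'vuroskop' matches the regular Hisimish development of *wurasgab.

vuroskop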